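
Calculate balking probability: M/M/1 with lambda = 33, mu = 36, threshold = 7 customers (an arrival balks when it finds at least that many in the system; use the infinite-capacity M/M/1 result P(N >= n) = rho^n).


P(N >= 7) = rho^7 = (33/36)^7 = 0.5439

0.5439


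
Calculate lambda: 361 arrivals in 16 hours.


lambda = total arrivals / time = 361 / 16 = 22.56 per hour

22.56 per hour


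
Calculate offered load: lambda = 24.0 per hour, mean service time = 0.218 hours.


Offered load a = lambda * E[S] = 24.0 * 0.218 = 5.23 Erlangs

5.23 Erlangs


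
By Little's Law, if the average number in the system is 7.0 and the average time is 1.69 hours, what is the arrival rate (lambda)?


lambda = L / W = 7.0 / 1.69 = 4.14 per hour

4.14 per hour


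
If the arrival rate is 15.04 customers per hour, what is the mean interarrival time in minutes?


Mean interarrival time = 60/lambda = 60/15.04 = 3.99 minutes

3.99 minutes


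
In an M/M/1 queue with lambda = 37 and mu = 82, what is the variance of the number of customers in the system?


rho = 37/82; Var(N) = rho/(1-rho)^2 = 1.5

1.5


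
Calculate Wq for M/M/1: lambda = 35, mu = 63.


rho = 35/63; Wq = rho/(mu - lambda) = 0.0198 hours

0.0198 hours


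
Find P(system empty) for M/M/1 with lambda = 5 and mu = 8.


P0 = 1 - rho = 1 - 5/8 = 0.375

0.375


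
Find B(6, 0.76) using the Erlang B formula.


B(N,A) = (A^N/N!) / sum(A^k/k!, k=0..N) with N=6, A=0.76 = 0.0001

0.0001


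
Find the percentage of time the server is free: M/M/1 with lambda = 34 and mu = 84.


Idle fraction = (1 - rho) * 100 = (1 - 34/84) * 100 = 59.5%

59.5%


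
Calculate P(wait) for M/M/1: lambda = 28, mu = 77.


P(wait) = rho = lambda/mu = 28/77 = 0.3636

0.3636


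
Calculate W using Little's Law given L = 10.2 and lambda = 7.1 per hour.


W = L / lambda = 10.2 / 7.1 = 1.4366 hours

1.4366 hours


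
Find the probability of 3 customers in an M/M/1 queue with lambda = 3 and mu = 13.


rho = 3/13; P(n) = (1-rho)*rho^n = (1-3/13)*(3/13)^3 = 0.0095

0.0095


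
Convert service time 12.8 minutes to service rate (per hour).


mu = 60 / avg_service_time = 60 / 12.8 = 4.69 per hour

4.69 per hour


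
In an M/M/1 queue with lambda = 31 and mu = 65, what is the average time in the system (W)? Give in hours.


W = 1/(mu - lambda) = 1/(65 - 31) = 0.0294 hours

0.0294 hours


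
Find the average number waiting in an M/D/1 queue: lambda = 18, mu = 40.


M/D/1: Lq = rho^2 / (2*(1-rho)) where rho = 18/40; Lq = 0.18

0.18


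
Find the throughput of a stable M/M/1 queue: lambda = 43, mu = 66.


For a stable queue (lambda < mu), throughput = lambda = 43 per hour

43 per hour


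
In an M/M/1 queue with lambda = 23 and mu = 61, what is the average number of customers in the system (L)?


rho = 23/61; L = rho/(1-rho) = 0.61

0.61


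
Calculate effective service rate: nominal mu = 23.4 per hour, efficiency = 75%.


Effective rate = mu * efficiency = 23.4 * 0.75 = 17.55 per hour

17.55 per hour


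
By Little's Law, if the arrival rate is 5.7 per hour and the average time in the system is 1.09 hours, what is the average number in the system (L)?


L = lambda * W = 5.7 * 1.09 = 6.21

6.21


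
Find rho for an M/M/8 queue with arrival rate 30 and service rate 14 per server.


rho = lambda/(c*mu) = 30/(8*14) = 0.2679

0.2679


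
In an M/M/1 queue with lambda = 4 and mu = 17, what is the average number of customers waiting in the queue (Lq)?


rho = 4/17; Lq = rho^2/(1-rho) = 0.07

0.07


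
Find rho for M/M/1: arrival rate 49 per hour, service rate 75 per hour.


rho = lambda/mu = 49/75 = 0.6533

0.6533


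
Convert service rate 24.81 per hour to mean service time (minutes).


Mean service time = 60/mu = 60/24.81 = 2.42 minutes

2.42 minutes


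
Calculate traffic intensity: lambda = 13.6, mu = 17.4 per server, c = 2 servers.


rho = lambda / (c * mu) = 13.6 / (2 * 17.4) = 0.3908

0.3908


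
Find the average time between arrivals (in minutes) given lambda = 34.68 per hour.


Mean interarrival time = 60/lambda = 60/34.68 = 1.73 minutes

1.73 minutes


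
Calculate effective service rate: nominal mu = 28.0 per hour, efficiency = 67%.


Effective rate = mu * efficiency = 28.0 * 0.67 = 18.76 per hour

18.76 per hour


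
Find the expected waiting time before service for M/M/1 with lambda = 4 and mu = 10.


rho = 4/10; Wq = rho/(mu - lambda) = 0.0667 hours

0.0667 hours


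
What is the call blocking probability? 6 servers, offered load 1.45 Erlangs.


B(N,A) = (A^N/N!) / sum(A^k/k!, k=0..N) with N=6, A=1.45 = 0.003

0.003


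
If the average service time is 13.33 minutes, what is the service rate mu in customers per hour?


mu = 60 / avg_service_time = 60 / 13.33 = 4.5 per hour

4.5 per hour


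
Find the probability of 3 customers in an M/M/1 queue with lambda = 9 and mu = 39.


rho = 9/39; P(n) = (1-rho)*rho^n = (1-9/39)*(9/39)^3 = 0.0095

0.0095


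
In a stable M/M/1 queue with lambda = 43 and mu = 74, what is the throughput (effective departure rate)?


For a stable queue (lambda < mu), throughput = lambda = 43 per hour

43 per hour


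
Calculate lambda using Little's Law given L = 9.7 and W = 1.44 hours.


lambda = L / W = 9.7 / 1.44 = 6.74 per hour

6.74 per hour


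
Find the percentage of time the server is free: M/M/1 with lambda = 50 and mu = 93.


Idle fraction = (1 - rho) * 100 = (1 - 50/93) * 100 = 46.2%

46.2%


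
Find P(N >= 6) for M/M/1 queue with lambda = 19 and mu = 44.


P(N >= 6) = rho^6 = (19/44)^6 = 0.0065

0.0065


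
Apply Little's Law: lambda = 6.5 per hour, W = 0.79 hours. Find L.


L = lambda * W = 6.5 * 0.79 = 5.14

5.14


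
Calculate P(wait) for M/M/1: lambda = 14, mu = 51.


P(wait) = rho = lambda/mu = 14/51 = 0.2745

0.2745


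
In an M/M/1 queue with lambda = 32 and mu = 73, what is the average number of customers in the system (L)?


rho = 32/73; L = rho/(1-rho) = 0.78

0.78


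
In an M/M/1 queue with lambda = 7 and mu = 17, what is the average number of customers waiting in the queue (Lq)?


rho = 7/17; Lq = rho^2/(1-rho) = 0.29

0.29


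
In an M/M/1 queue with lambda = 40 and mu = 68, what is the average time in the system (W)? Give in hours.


W = 1/(mu - lambda) = 1/(68 - 40) = 0.0357 hours

0.0357 hours


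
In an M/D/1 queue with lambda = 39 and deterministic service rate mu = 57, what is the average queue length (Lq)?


M/D/1: Lq = rho^2 / (2*(1-rho)) where rho = 39/57; Lq = 0.74

0.74


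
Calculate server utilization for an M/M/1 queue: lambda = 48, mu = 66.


rho = lambda/mu = 48/66 = 0.7273

0.7273


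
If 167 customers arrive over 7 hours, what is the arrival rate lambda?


lambda = total arrivals / time = 167 / 7 = 23.86 per hour

23.86 per hour


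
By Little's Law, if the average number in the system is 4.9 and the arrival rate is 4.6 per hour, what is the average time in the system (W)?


W = L / lambda = 4.9 / 4.6 = 1.0652 hours

1.0652 hours


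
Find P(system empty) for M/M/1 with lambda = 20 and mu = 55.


P0 = 1 - rho = 1 - 20/55 = 0.6364

0.6364


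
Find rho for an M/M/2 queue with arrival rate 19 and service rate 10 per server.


rho = lambda/(c*mu) = 19/(2*10) = 0.95

0.95


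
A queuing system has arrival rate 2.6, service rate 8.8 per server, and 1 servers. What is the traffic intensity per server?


rho = lambda / (c * mu) = 2.6 / (1 * 8.8) = 0.2955

0.2955


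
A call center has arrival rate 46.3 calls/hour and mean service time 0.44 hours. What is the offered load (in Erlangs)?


Offered load a = lambda * E[S] = 46.3 * 0.44 = 20.37 Erlangs

20.37 Erlangs


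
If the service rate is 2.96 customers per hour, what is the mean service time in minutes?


Mean service time = 60/mu = 60/2.96 = 20.27 minutes

20.27 minutes


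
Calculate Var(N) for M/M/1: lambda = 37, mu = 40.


rho = 37/40; Var(N) = rho/(1-rho)^2 = 164.44

164.44


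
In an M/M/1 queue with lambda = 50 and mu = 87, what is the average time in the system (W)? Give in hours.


W = 1/(mu - lambda) = 1/(87 - 50) = 0.027 hours

0.027 hours


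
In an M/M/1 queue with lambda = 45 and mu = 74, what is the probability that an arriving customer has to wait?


P(wait) = rho = lambda/mu = 45/74 = 0.6081

0.6081


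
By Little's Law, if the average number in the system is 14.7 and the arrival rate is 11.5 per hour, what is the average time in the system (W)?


W = L / lambda = 14.7 / 11.5 = 1.2783 hours

1.2783 hours


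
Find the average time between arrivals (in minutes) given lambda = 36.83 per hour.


Mean interarrival time = 60/lambda = 60/36.83 = 1.63 minutes

1.63 minutes


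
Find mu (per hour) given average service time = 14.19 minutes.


mu = 60 / avg_service_time = 60 / 14.19 = 4.23 per hour

4.23 per hour


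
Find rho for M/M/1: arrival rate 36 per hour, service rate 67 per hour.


rho = lambda/mu = 36/67 = 0.5373

0.5373


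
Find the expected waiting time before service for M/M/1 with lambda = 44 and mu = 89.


rho = 44/89; Wq = rho/(mu - lambda) = 0.011 hours

0.011 hours


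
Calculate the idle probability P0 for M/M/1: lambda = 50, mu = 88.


P0 = 1 - rho = 1 - 50/88 = 0.4318

0.4318


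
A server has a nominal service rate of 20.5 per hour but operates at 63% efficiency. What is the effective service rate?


Effective rate = mu * efficiency = 20.5 * 0.63 = 12.92 per hour

12.92 per hour


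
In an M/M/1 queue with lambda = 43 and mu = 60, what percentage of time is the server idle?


Idle fraction = (1 - rho) * 100 = (1 - 43/60) * 100 = 28.3%

28.3%


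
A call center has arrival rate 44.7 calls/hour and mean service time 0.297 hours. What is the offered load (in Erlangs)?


Offered load a = lambda * E[S] = 44.7 * 0.297 = 13.28 Erlangs

13.28 Erlangs


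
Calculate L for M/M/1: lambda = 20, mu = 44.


rho = 20/44; L = rho/(1-rho) = 0.83

0.83


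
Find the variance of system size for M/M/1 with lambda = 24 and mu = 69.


rho = 24/69; Var(N) = rho/(1-rho)^2 = 0.82

0.82


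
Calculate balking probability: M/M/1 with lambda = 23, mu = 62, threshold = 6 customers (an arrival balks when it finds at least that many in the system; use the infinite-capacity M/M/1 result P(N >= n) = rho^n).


P(N >= 6) = rho^6 = (23/62)^6 = 0.0026

0.0026


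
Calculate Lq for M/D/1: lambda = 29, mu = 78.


M/D/1: Lq = rho^2 / (2*(1-rho)) where rho = 29/78; Lq = 0.11

0.11


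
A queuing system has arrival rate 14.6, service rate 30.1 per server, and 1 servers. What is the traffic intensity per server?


rho = lambda / (c * mu) = 14.6 / (1 * 30.1) = 0.485

0.485


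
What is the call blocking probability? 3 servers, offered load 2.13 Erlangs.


B(N,A) = (A^N/N!) / sum(A^k/k!, k=0..N) with N=3, A=2.13 = 0.2298

0.2298


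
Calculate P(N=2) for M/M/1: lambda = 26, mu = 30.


rho = 26/30; P(n) = (1-rho)*rho^n = (1-26/30)*(26/30)^2 = 0.1001

0.1001


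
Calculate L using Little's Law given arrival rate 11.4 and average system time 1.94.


L = lambda * W = 11.4 * 1.94 = 22.12

22.12


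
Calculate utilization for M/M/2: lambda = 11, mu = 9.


rho = lambda/(c*mu) = 11/(2*9) = 0.6111

0.6111


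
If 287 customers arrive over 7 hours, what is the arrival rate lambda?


lambda = total arrivals / time = 287 / 7 = 41.0 per hour

41.0 per hour


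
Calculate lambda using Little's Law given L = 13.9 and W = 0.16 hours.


lambda = L / W = 13.9 / 0.16 = 86.88 per hour

86.88 per hour


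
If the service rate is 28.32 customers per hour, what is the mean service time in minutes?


Mean service time = 60/mu = 60/28.32 = 2.12 minutes

2.12 minutes


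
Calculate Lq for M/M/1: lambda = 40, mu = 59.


rho = 40/59; Lq = rho^2/(1-rho) = 1.43

1.43


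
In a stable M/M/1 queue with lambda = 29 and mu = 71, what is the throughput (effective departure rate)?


For a stable queue (lambda < mu), throughput = lambda = 29 per hour

29 per hour


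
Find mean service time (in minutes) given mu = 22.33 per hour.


Mean service time = 60/mu = 60/22.33 = 2.69 minutes

2.69 minutes


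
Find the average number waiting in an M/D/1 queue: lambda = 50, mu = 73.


M/D/1: Lq = rho^2 / (2*(1-rho)) where rho = 50/73; Lq = 0.74

0.74


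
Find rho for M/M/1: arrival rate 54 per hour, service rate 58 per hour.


rho = lambda/mu = 54/58 = 0.931

0.931


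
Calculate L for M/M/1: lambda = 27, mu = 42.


rho = 27/42; L = rho/(1-rho) = 1.8

1.8


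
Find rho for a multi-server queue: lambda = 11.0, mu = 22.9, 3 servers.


rho = lambda / (c * mu) = 11.0 / (3 * 22.9) = 0.1601

0.1601


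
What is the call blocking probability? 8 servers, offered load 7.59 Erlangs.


B(N,A) = (A^N/N!) / sum(A^k/k!, k=0..N) with N=8, A=7.59 = 0.2126

0.2126


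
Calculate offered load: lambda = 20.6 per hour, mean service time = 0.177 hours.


Offered load a = lambda * E[S] = 20.6 * 0.177 = 3.65 Erlangs

3.65 Erlangs


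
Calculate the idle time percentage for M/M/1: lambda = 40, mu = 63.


Idle fraction = (1 - rho) * 100 = (1 - 40/63) * 100 = 36.5%

36.5%


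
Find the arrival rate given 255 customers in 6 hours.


lambda = total arrivals / time = 255 / 6 = 42.5 per hour

42.5 per hour


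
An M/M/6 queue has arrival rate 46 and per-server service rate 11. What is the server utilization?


rho = lambda/(c*mu) = 46/(6*11) = 0.697

0.697


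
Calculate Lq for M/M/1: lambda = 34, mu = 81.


rho = 34/81; Lq = rho^2/(1-rho) = 0.3

0.3


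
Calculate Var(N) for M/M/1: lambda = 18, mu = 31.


rho = 18/31; Var(N) = rho/(1-rho)^2 = 3.3

3.3


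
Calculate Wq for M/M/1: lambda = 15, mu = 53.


rho = 15/53; Wq = rho/(mu - lambda) = 0.0074 hours

0.0074 hours


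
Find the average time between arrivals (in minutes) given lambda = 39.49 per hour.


Mean interarrival time = 60/lambda = 60/39.49 = 1.52 minutes

1.52 minutes


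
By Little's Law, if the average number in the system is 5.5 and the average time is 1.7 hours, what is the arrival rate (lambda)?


lambda = L / W = 5.5 / 1.7 = 3.24 per hour

3.24 per hour


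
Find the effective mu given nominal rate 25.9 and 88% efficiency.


Effective rate = mu * efficiency = 25.9 * 0.88 = 22.79 per hour

22.79 per hour


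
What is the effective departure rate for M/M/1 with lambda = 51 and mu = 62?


For a stable queue (lambda < mu), throughput = lambda = 51 per hour

51 per hour


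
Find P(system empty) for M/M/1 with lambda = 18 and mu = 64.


P0 = 1 - rho = 1 - 18/64 = 0.7188

0.7188


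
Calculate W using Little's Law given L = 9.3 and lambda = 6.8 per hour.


W = L / lambda = 9.3 / 6.8 = 1.3676 hours

1.3676 hours


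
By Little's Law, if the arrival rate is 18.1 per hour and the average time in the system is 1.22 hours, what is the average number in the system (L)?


L = lambda * W = 18.1 * 1.22 = 22.08

22.08


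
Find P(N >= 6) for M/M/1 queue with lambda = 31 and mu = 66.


P(N >= 6) = rho^6 = (31/66)^6 = 0.0107

0.0107


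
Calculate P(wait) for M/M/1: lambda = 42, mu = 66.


P(wait) = rho = lambda/mu = 42/66 = 0.6364

0.6364


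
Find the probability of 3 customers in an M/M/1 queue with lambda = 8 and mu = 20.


rho = 8/20; P(n) = (1-rho)*rho^n = (1-8/20)*(8/20)^3 = 0.0384

0.0384


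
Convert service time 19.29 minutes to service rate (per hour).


mu = 60 / avg_service_time = 60 / 19.29 = 3.11 per hour

3.11 per hour


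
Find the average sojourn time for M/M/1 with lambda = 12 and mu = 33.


W = 1/(mu - lambda) = 1/(33 - 12) = 0.0476 hours

0.0476 hours


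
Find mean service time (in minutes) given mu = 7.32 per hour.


Mean service time = 60/mu = 60/7.32 = 8.2 minutes

8.2 minutes


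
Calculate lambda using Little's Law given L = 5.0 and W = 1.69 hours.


lambda = L / W = 5.0 / 1.69 = 2.96 per hour

2.96 per hour


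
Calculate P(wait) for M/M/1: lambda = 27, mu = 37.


P(wait) = rho = lambda/mu = 27/37 = 0.7297

0.7297


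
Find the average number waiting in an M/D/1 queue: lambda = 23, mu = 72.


M/D/1: Lq = rho^2 / (2*(1-rho)) where rho = 23/72; Lq = 0.07

0.07


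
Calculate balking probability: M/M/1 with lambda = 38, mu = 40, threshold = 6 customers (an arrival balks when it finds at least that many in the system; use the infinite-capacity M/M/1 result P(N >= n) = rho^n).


P(N >= 6) = rho^6 = (38/40)^6 = 0.7351

0.7351


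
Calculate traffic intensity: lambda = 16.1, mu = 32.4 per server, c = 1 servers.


rho = lambda / (c * mu) = 16.1 / (1 * 32.4) = 0.4969

0.4969


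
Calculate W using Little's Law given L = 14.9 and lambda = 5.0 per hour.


W = L / lambda = 14.9 / 5.0 = 2.98 hours

2.98 hours


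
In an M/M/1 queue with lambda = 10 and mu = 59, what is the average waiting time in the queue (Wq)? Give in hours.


rho = 10/59; Wq = rho/(mu - lambda) = 0.0035 hours

0.0035 hours


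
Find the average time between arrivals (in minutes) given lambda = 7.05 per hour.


Mean interarrival time = 60/lambda = 60/7.05 = 8.51 minutes

8.51 minutes


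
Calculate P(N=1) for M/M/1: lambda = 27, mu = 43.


rho = 27/43; P(n) = (1-rho)*rho^n = (1-27/43)*(27/43)^1 = 0.2336

0.2336


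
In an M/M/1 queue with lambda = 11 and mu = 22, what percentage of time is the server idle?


Idle fraction = (1 - rho) * 100 = (1 - 11/22) * 100 = 50.0%

50.0%


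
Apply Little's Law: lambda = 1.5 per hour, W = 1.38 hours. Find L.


L = lambda * W = 1.5 * 1.38 = 2.07

2.07


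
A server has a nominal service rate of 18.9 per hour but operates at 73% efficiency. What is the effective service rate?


Effective rate = mu * efficiency = 18.9 * 0.73 = 13.8 per hour

13.8 per hour


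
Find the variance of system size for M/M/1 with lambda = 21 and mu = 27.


rho = 21/27; Var(N) = rho/(1-rho)^2 = 15.75

15.75


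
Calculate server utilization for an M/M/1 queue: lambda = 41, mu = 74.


rho = lambda/mu = 41/74 = 0.5541

0.5541


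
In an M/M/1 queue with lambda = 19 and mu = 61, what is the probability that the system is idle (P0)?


P0 = 1 - rho = 1 - 19/61 = 0.6885

0.6885


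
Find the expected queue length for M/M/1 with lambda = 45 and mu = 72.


rho = 45/72; Lq = rho^2/(1-rho) = 1.04

1.04


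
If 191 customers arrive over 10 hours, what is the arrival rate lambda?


lambda = total arrivals / time = 191 / 10 = 19.1 per hour

19.1 per hour


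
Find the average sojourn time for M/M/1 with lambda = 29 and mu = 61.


W = 1/(mu - lambda) = 1/(61 - 29) = 0.0313 hours

0.0313 hours


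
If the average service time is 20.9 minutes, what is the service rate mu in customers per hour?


mu = 60 / avg_service_time = 60 / 20.9 = 2.87 per hour

2.87 per hour


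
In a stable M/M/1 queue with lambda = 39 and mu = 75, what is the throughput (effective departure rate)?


For a stable queue (lambda < mu), throughput = lambda = 39 per hour

39 per hour


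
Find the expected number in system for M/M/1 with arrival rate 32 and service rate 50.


rho = 32/50; L = rho/(1-rho) = 1.78

1.78


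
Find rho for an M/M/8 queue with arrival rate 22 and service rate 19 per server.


rho = lambda/(c*mu) = 22/(8*19) = 0.1447

0.1447


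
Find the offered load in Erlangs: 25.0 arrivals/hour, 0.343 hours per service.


Offered load a = lambda * E[S] = 25.0 * 0.343 = 8.58 Erlangs

8.58 Erlangs


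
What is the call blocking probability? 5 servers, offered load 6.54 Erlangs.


B(N,A) = (A^N/N!) / sum(A^k/k!, k=0..N) with N=5, A=6.54 = 0.3965

0.3965


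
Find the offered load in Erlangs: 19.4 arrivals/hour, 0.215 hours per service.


Offered load a = lambda * E[S] = 19.4 * 0.215 = 4.17 Erlangs

4.17 Erlangs


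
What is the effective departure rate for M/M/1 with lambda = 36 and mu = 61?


For a stable queue (lambda < mu), throughput = lambda = 36 per hour

36 per hour


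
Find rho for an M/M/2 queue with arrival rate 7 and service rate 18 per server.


rho = lambda/(c*mu) = 7/(2*18) = 0.1944

0.1944


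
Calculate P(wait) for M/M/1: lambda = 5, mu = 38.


P(wait) = rho = lambda/mu = 5/38 = 0.1316

0.1316


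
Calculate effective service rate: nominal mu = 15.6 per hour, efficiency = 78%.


Effective rate = mu * efficiency = 15.6 * 0.78 = 12.17 per hour

12.17 per hour


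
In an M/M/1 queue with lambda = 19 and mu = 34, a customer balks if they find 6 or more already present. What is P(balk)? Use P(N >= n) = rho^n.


P(N >= 6) = rho^6 = (19/34)^6 = 0.0305

0.0305


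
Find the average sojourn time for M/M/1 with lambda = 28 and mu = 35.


W = 1/(mu - lambda) = 1/(35 - 28) = 0.1429 hours

0.1429 hours


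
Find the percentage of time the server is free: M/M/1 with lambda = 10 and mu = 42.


Idle fraction = (1 - rho) * 100 = (1 - 10/42) * 100 = 76.2%

76.2%


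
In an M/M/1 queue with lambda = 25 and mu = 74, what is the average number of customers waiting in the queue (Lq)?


rho = 25/74; Lq = rho^2/(1-rho) = 0.17

0.17


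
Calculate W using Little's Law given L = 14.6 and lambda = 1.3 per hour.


W = L / lambda = 14.6 / 1.3 = 11.2308 hours

11.2308 hours


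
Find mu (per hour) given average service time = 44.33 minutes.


mu = 60 / avg_service_time = 60 / 44.33 = 1.35 per hour

1.35 per hour


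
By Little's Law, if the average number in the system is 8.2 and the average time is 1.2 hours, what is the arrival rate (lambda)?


lambda = L / W = 8.2 / 1.2 = 6.83 per hour

6.83 per hour


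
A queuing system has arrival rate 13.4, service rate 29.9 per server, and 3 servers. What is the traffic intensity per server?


rho = lambda / (c * mu) = 13.4 / (3 * 29.9) = 0.1494

0.1494


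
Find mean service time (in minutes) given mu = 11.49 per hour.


Mean service time = 60/mu = 60/11.49 = 5.22 minutes

5.22 minutes


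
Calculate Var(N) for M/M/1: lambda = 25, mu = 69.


rho = 25/69; Var(N) = rho/(1-rho)^2 = 0.89

0.89


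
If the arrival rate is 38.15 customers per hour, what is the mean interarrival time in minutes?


Mean interarrival time = 60/lambda = 60/38.15 = 1.57 minutes

1.57 minutes


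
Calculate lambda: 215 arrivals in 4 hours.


lambda = total arrivals / time = 215 / 4 = 53.75 per hour

53.75 per hour


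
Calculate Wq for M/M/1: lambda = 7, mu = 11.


rho = 7/11; Wq = rho/(mu - lambda) = 0.1591 hours

0.1591 hours


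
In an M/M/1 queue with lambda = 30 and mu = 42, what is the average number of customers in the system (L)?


rho = 30/42; L = rho/(1-rho) = 2.5

2.5


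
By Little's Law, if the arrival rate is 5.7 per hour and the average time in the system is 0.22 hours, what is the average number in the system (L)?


L = lambda * W = 5.7 * 0.22 = 1.25

1.25


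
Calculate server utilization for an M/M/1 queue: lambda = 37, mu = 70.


rho = lambda/mu = 37/70 = 0.5286

0.5286


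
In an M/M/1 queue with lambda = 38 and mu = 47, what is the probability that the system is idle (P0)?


P0 = 1 - rho = 1 - 38/47 = 0.1915

0.1915


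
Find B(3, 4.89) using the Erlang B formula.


B(N,A) = (A^N/N!) / sum(A^k/k!, k=0..N) with N=3, A=4.89 = 0.522

0.522


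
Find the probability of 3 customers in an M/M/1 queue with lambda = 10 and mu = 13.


rho = 10/13; P(n) = (1-rho)*rho^n = (1-10/13)*(10/13)^3 = 0.105

0.105


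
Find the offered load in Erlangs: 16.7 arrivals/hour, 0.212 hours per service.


Offered load a = lambda * E[S] = 16.7 * 0.212 = 3.54 Erlangs

3.54 Erlangs


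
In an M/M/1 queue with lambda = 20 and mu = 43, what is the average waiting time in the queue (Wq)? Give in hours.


rho = 20/43; Wq = rho/(mu - lambda) = 0.0202 hours

0.0202 hours


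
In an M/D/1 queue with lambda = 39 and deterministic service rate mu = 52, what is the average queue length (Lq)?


M/D/1: Lq = rho^2 / (2*(1-rho)) where rho = 39/52; Lq = 1.13

1.13


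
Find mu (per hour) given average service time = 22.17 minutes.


mu = 60 / avg_service_time = 60 / 22.17 = 2.71 per hour

2.71 per hour


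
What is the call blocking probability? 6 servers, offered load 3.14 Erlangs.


B(N,A) = (A^N/N!) / sum(A^k/k!, k=0..N) with N=6, A=3.14 = 0.0601

0.0601


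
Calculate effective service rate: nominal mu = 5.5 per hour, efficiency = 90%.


Effective rate = mu * efficiency = 5.5 * 0.9 = 4.95 per hour

4.95 per hour


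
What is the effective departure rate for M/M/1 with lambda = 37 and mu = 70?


For a stable queue (lambda < mu), throughput = lambda = 37 per hour

37 per hour


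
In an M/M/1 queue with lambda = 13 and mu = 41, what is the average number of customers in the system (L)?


rho = 13/41; L = rho/(1-rho) = 0.46

0.46


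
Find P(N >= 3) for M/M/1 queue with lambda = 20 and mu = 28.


P(N >= 3) = rho^3 = (20/28)^3 = 0.3644

0.3644


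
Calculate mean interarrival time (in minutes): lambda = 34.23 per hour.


Mean interarrival time = 60/lambda = 60/34.23 = 1.75 minutes

1.75 minutes


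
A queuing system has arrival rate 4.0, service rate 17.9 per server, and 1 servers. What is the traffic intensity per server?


rho = lambda / (c * mu) = 4.0 / (1 * 17.9) = 0.2235

0.2235


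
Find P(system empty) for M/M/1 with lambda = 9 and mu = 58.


P0 = 1 - rho = 1 - 9/58 = 0.8448

0.8448


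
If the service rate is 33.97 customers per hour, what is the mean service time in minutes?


Mean service time = 60/mu = 60/33.97 = 1.77 minutes

1.77 minutes


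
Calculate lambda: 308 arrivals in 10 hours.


lambda = total arrivals / time = 308 / 10 = 30.8 per hour

30.8 per hour


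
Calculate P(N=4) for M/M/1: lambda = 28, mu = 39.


rho = 28/39; P(n) = (1-rho)*rho^n = (1-28/39)*(28/39)^4 = 0.0749

0.0749


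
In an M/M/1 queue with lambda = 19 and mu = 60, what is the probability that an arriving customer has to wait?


P(wait) = rho = lambda/mu = 19/60 = 0.3167

0.3167


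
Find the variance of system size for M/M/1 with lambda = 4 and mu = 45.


rho = 4/45; Var(N) = rho/(1-rho)^2 = 0.11

0.11


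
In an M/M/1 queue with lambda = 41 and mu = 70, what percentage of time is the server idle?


Idle fraction = (1 - rho) * 100 = (1 - 41/70) * 100 = 41.4%

41.4%


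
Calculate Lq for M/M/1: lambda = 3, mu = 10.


rho = 3/10; Lq = rho^2/(1-rho) = 0.13

0.13


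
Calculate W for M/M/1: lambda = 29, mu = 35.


W = 1/(mu - lambda) = 1/(35 - 29) = 0.1667 hours

0.1667 hours


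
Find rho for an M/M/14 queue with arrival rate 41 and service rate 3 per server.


rho = lambda/(c*mu) = 41/(14*3) = 0.9762

0.9762


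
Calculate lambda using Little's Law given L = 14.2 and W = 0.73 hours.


lambda = L / W = 14.2 / 0.73 = 19.45 per hour

19.45 per hour


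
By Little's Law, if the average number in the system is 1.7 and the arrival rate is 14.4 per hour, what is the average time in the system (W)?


W = L / lambda = 1.7 / 14.4 = 0.1181 hours

0.1181 hours


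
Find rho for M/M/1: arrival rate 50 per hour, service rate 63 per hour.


rho = lambda/mu = 50/63 = 0.7937

0.7937


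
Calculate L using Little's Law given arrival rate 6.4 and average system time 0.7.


L = lambda * W = 6.4 * 0.7 = 4.48

4.48


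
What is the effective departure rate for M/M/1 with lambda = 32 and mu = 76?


For a stable queue (lambda < mu), throughput = lambda = 32 per hour

32 per hour


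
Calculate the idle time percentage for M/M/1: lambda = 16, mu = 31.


Idle fraction = (1 - rho) * 100 = (1 - 16/31) * 100 = 48.4%

48.4%


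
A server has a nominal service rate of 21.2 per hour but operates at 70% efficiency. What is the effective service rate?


Effective rate = mu * efficiency = 21.2 * 0.7 = 14.84 per hour

14.84 per hour


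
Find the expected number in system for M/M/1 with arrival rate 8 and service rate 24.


rho = 8/24; L = rho/(1-rho) = 0.5

0.5


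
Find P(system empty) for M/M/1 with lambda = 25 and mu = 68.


P0 = 1 - rho = 1 - 25/68 = 0.6324

0.6324


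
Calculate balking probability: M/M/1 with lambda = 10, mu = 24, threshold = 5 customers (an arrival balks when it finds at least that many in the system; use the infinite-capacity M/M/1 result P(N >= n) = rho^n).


P(N >= 5) = rho^5 = (10/24)^5 = 0.0126

0.0126


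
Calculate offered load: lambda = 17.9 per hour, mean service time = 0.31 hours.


Offered load a = lambda * E[S] = 17.9 * 0.31 = 5.55 Erlangs

5.55 Erlangs


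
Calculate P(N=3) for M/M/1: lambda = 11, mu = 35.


rho = 11/35; P(n) = (1-rho)*rho^n = (1-11/35)*(11/35)^3 = 0.0213

0.0213


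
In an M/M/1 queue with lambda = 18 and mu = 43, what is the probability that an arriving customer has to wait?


P(wait) = rho = lambda/mu = 18/43 = 0.4186

0.4186


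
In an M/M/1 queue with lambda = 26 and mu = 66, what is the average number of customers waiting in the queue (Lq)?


rho = 26/66; Lq = rho^2/(1-rho) = 0.26

0.26


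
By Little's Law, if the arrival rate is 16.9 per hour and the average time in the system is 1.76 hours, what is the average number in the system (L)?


L = lambda * W = 16.9 * 1.76 = 29.74

29.74


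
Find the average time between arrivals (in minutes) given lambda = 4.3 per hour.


Mean interarrival time = 60/lambda = 60/4.3 = 13.95 minutes

13.95 minutes


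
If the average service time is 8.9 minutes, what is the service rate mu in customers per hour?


mu = 60 / avg_service_time = 60 / 8.9 = 6.74 per hour

6.74 per hour


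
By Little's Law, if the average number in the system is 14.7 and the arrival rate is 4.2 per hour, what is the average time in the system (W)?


W = L / lambda = 14.7 / 4.2 = 3.5 hours

3.5 hours


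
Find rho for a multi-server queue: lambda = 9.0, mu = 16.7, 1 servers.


rho = lambda / (c * mu) = 9.0 / (1 * 16.7) = 0.5389

0.5389


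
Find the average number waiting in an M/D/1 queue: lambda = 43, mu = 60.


M/D/1: Lq = rho^2 / (2*(1-rho)) where rho = 43/60; Lq = 0.91

0.91


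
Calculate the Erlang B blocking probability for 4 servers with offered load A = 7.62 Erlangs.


B(N,A) = (A^N/N!) / sum(A^k/k!, k=0..N) with N=4, A=7.62 = 0.5577

0.5577


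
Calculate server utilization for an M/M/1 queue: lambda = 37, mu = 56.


rho = lambda/mu = 37/56 = 0.6607

0.6607


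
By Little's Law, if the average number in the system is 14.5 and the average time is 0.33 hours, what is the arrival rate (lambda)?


lambda = L / W = 14.5 / 0.33 = 43.94 per hour

43.94 per hour


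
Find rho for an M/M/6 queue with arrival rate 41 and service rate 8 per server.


rho = lambda/(c*mu) = 41/(6*8) = 0.8542

0.8542


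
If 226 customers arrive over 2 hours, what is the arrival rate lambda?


lambda = total arrivals / time = 226 / 2 = 113.0 per hour

113.0 per hour


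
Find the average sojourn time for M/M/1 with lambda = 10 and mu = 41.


W = 1/(mu - lambda) = 1/(41 - 10) = 0.0323 hours

0.0323 hours


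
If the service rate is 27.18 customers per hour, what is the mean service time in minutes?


Mean service time = 60/mu = 60/27.18 = 2.21 minutes

2.21 minutes


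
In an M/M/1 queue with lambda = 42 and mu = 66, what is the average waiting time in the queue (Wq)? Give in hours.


rho = 42/66; Wq = rho/(mu - lambda) = 0.0265 hours

0.0265 hours


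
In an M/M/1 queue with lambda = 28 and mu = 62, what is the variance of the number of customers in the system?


rho = 28/62; Var(N) = rho/(1-rho)^2 = 1.5

1.5


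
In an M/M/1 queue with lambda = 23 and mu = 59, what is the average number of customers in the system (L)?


rho = 23/59; L = rho/(1-rho) = 0.64

0.64


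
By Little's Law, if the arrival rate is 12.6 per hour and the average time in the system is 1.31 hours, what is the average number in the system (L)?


L = lambda * W = 12.6 * 1.31 = 16.51

16.51


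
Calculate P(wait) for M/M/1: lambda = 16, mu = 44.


P(wait) = rho = lambda/mu = 16/44 = 0.3636

0.3636


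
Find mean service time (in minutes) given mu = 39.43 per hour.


Mean service time = 60/mu = 60/39.43 = 1.52 minutes

1.52 minutes


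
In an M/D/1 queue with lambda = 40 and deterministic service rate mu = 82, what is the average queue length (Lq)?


M/D/1: Lq = rho^2 / (2*(1-rho)) where rho = 40/82; Lq = 0.23

0.23


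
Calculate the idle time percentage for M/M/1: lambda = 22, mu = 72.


Idle fraction = (1 - rho) * 100 = (1 - 22/72) * 100 = 69.4%

69.4%


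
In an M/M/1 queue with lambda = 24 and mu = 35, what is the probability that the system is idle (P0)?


P0 = 1 - rho = 1 - 24/35 = 0.3143

0.3143


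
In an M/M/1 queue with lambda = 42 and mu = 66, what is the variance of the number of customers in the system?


rho = 42/66; Var(N) = rho/(1-rho)^2 = 4.81

4.81


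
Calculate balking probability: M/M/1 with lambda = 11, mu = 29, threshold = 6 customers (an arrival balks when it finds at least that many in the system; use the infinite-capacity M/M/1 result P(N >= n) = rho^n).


P(N >= 6) = rho^6 = (11/29)^6 = 0.003

0.003


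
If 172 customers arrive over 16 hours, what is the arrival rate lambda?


lambda = total arrivals / time = 172 / 16 = 10.75 per hour

10.75 per hour


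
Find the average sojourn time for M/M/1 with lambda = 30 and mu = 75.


W = 1/(mu - lambda) = 1/(75 - 30) = 0.0222 hours

0.0222 hours


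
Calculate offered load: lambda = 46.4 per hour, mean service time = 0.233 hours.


Offered load a = lambda * E[S] = 46.4 * 0.233 = 10.81 Erlangs

10.81 Erlangs


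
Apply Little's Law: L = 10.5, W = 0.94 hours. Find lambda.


lambda = L / W = 10.5 / 0.94 = 11.17 per hour

11.17 per hour


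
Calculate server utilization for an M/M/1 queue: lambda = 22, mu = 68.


rho = lambda/mu = 22/68 = 0.3235

0.3235


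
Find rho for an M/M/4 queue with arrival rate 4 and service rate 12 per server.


rho = lambda/(c*mu) = 4/(4*12) = 0.0833

0.0833


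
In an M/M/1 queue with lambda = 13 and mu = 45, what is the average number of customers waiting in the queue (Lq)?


rho = 13/45; Lq = rho^2/(1-rho) = 0.12

0.12


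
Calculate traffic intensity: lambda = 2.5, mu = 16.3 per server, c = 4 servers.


rho = lambda / (c * mu) = 2.5 / (4 * 16.3) = 0.0383

0.0383


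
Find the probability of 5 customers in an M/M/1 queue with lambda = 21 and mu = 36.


rho = 21/36; P(n) = (1-rho)*rho^n = (1-21/36)*(21/36)^5 = 0.0281

0.0281


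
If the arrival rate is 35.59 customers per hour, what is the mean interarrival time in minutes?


Mean interarrival time = 60/lambda = 60/35.59 = 1.69 minutes

1.69 minutes


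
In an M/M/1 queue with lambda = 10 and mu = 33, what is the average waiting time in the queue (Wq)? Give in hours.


rho = 10/33; Wq = rho/(mu - lambda) = 0.0132 hours

0.0132 hours


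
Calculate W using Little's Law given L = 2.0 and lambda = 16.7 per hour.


W = L / lambda = 2.0 / 16.7 = 0.1198 hours

0.1198 hours


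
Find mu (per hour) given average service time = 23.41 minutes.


mu = 60 / avg_service_time = 60 / 23.41 = 2.56 per hour

2.56 per hour


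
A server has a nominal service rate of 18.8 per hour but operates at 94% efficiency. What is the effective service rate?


Effective rate = mu * efficiency = 18.8 * 0.94 = 17.67 per hour

17.67 per hour


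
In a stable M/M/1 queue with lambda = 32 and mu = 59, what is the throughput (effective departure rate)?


For a stable queue (lambda < mu), throughput = lambda = 32 per hour

32 per hour


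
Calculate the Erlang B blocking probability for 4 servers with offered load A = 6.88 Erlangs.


B(N,A) = (A^N/N!) / sum(A^k/k!, k=0..N) with N=4, A=6.88 = 0.521

0.521


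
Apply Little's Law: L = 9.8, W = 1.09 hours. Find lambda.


lambda = L / W = 9.8 / 1.09 = 8.99 per hour

8.99 per hour


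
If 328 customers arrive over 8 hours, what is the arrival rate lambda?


lambda = total arrivals / time = 328 / 8 = 41.0 per hour

41.0 per hour


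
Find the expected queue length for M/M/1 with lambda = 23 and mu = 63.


rho = 23/63; Lq = rho^2/(1-rho) = 0.21

0.21


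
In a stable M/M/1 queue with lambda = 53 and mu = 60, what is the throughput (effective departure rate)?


For a stable queue (lambda < mu), throughput = lambda = 53 per hour

53 per hour


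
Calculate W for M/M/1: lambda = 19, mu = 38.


W = 1/(mu - lambda) = 1/(38 - 19) = 0.0526 hours

0.0526 hours


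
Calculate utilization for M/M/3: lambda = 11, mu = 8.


rho = lambda/(c*mu) = 11/(3*8) = 0.4583

0.4583


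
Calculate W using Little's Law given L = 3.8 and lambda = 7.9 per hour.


W = L / lambda = 3.8 / 7.9 = 0.481 hours

0.481 hours


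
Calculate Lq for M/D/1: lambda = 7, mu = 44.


M/D/1: Lq = rho^2 / (2*(1-rho)) where rho = 7/44; Lq = 0.02

0.02


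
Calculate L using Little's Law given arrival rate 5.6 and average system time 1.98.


L = lambda * W = 5.6 * 1.98 = 11.09

11.09


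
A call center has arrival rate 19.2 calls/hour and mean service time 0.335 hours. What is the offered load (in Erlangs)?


Offered load a = lambda * E[S] = 19.2 * 0.335 = 6.43 Erlangs

6.43 Erlangs


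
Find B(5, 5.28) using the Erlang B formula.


B(N,A) = (A^N/N!) / sum(A^k/k!, k=0..N) with N=5, A=5.28 = 0.3072

0.3072


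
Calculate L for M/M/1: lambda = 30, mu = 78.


rho = 30/78; L = rho/(1-rho) = 0.63

0.63


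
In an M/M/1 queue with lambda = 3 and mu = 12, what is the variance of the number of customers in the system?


rho = 3/12; Var(N) = rho/(1-rho)^2 = 0.44

0.44


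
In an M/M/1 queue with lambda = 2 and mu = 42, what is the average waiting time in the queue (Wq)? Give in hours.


rho = 2/42; Wq = rho/(mu - lambda) = 0.0012 hours

0.0012 hours


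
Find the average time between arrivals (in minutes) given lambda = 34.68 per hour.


Mean interarrival time = 60/lambda = 60/34.68 = 1.73 minutes

1.73 minutes


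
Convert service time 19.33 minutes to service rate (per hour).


mu = 60 / avg_service_time = 60 / 19.33 = 3.1 per hour

3.1 per hour


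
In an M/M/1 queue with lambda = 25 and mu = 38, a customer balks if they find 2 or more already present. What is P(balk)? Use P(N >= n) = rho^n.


P(N >= 2) = rho^2 = (25/38)^2 = 0.4328

0.4328


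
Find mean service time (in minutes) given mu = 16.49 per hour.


Mean service time = 60/mu = 60/16.49 = 3.64 minutes

3.64 minutes


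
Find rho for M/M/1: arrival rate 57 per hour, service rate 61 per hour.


rho = lambda/mu = 57/61 = 0.9344

0.9344


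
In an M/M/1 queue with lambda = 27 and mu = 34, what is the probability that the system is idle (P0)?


P0 = 1 - rho = 1 - 27/34 = 0.2059

0.2059


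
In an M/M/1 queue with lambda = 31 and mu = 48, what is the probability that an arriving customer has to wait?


P(wait) = rho = lambda/mu = 31/48 = 0.6458

0.6458


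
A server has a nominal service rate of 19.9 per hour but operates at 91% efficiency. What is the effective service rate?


Effective rate = mu * efficiency = 19.9 * 0.91 = 18.11 per hour

18.11 per hour


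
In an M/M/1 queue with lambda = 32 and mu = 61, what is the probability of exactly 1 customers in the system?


rho = 32/61; P(n) = (1-rho)*rho^n = (1-32/61)*(32/61)^1 = 0.2494

0.2494
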